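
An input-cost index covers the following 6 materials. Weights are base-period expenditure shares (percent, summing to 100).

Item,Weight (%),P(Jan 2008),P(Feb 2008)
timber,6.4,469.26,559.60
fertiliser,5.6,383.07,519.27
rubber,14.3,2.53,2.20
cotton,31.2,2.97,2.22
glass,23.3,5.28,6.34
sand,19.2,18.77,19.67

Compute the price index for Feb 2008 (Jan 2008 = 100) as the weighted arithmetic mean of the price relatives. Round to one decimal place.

99.1

timber: 6.4 × (559.60/469.26) = 6.4 × 1.192516 = 7.6321
fertiliser: 5.6 × (519.27/383.07) = 5.6 × 1.355549 = 7.5911
rubber: 14.3 × (2.20/2.53) = 14.3 × 0.869565 = 12.4348
cotton: 31.2 × (2.22/2.97) = 31.2 × 0.747475 = 23.3212
glass: 23.3 × (6.34/5.28) = 23.3 × 1.200758 = 27.9777
sand: 19.2 × (19.67/18.77) = 19.2 × 1.047949 = 20.1206
Index = Σ wᵢ·(p₁ᵢ/p₀ᵢ) = 7.6321 + 7.5911 + 12.4348 + 23.3212 + 27.9777 + 20.1206 = 99.0774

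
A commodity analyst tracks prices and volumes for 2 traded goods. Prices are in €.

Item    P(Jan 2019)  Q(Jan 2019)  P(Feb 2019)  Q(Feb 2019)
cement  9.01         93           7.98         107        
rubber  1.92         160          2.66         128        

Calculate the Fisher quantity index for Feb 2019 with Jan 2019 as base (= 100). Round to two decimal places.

103.95

Laspeyres component (base-period weights):
ΣP(Jan 2019)Q(Feb 2019) = 9.01×107 + 1.92×128 = 964.07 + 245.76 = 1209.83
ΣP(Jan 2019)Q(Jan 2019) = 9.01×93 + 1.92×160 = 837.93 + 307.2 = 1145.13
L = 1209.83 / 1145.13 × 100 = 105.6500
Paasche component (current-period weights):
ΣP(Feb 2019)Q(Feb 2019) = 7.98×107 + 2.66×128 = 853.86 + 340.48 = 1194.34
ΣP(Feb 2019)Q(Jan 2019) = 7.98×93 + 2.66×160 = 742.14 + 425.6 = 1167.74
P = 1194.34 / 1167.74 × 100 = 102.2779
Fisher = √(L × P) = √(105.6500 × 102.2779) = 103.9503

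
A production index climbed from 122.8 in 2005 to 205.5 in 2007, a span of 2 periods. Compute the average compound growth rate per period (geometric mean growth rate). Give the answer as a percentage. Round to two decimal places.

29.36%

Growth factor = (205.5/122.8)^(1/2) = (1.673453)^(1/2) = 1.293620
Growth rate = 1.293620 − 1 = 0.293620 = 29.3620%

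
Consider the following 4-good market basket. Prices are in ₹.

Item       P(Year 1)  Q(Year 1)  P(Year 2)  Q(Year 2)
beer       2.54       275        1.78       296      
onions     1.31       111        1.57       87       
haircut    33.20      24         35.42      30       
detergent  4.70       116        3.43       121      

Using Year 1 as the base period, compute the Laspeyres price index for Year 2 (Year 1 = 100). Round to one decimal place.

87.5

Laspeyres price index uses base-period quantities as weights.
ΣP(Year 2)·Q(Year 1) = 1.78×275 + 1.57×111 + 35.42×24 + 3.43×116 = 489.5 + 174.27 + 850.08 + 397.88 = 1911.73
ΣP(Year 1)·Q(Year 1) = 2.54×275 + 1.31×111 + 33.20×24 + 4.70×116 = 698.5 + 145.41 + 796.8 + 545.2 = 2185.91
Index = 1911.73 / 2185.91 × 100 = 87.4569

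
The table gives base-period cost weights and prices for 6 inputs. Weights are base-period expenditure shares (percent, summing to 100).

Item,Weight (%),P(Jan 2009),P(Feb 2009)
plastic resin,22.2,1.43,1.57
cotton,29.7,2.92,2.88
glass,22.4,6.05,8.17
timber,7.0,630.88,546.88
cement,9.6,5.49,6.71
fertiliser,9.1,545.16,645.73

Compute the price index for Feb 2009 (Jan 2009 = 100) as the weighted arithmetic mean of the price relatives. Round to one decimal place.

112.5

plastic resin: 22.2 × (1.57/1.43) = 22.2 × 1.097902 = 24.3734
cotton: 29.7 × (2.88/2.92) = 29.7 × 0.986301 = 29.2932
glass: 22.4 × (8.17/6.05) = 22.4 × 1.350413 = 30.2493
timber: 7.0 × (546.88/630.88) = 7.0 × 0.866853 = 6.0680
cement: 9.6 × (6.71/5.49) = 9.6 × 1.222222 = 11.7333
fertiliser: 9.1 × (645.73/545.16) = 9.1 × 1.184478 = 10.7787
Index = Σ wᵢ·(p₁ᵢ/p₀ᵢ) = 24.3734 + 29.2932 + 30.2493 + 6.0680 + 11.7333 + 10.7787 = 112.4959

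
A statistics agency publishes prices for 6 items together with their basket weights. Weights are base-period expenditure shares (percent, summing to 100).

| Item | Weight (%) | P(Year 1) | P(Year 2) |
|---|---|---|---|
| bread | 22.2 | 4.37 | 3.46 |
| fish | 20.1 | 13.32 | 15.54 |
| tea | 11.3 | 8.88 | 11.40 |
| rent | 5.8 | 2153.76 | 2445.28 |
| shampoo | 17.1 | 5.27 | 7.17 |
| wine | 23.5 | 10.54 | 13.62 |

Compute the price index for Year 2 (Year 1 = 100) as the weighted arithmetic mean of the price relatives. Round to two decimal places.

115.75

bread: 22.2 × (3.46/4.37) = 22.2 × 0.791762 = 17.5771
fish: 20.1 × (15.54/13.32) = 20.1 × 1.166667 = 23.4500
tea: 11.3 × (11.40/8.88) = 11.3 × 1.283784 = 14.5068
rent: 5.8 × (2445.28/2153.76) = 5.8 × 1.135354 = 6.5851
shampoo: 17.1 × (7.17/5.27) = 17.1 × 1.360531 = 23.2651
wine: 23.5 × (13.62/10.54) = 23.5 × 1.292220 = 30.3672
Index = Σ wᵢ·(p₁ᵢ/p₀ᵢ) = 17.5771 + 23.4500 + 14.5068 + 6.5851 + 23.2651 + 30.3672 = 115.7512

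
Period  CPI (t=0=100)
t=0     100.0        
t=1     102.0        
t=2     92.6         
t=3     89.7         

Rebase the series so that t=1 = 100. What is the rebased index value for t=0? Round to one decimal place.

Rebased(t=0) = 100.0 / 102.0 × 100 = 98.0392

98.0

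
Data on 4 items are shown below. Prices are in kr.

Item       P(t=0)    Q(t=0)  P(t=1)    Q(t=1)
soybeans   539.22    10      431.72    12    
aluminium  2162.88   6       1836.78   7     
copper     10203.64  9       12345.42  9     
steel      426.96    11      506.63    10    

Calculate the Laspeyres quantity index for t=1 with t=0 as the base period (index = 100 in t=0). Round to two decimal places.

Laspeyres quantity index uses base-period prices as weights.
ΣP(t=0)·Q(t=1) = 539.22×12 + 2162.88×7 + 10203.64×9 + 426.96×10 = 6470.64 + 15140.16 + 91832.76 + 4269.6 = 117713.16
ΣP(t=0)·Q(t=0) = 539.22×10 + 2162.88×6 + 10203.64×9 + 426.96×11 = 5392.2 + 12977.28 + 91832.76 + 4696.56 = 114898.8
Index = 117713.16 / 114898.8 × 100 = 102.4494

102.45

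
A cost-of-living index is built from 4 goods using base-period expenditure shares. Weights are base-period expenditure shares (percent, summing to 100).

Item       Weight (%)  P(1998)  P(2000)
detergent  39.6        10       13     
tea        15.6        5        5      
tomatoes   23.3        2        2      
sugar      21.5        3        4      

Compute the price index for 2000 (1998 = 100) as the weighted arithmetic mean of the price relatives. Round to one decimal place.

detergent: 39.6 × (13/10) = 39.6 × 1.300000 = 51.4800
tea: 15.6 × (5/5) = 15.6 × 1.000000 = 15.6000
tomatoes: 23.3 × (2/2) = 23.3 × 1.000000 = 23.3000
sugar: 21.5 × (4/3) = 21.5 × 1.333333 = 28.6667
Index = Σ wᵢ·(p₁ᵢ/p₀ᵢ) = 51.4800 + 15.6000 + 23.3000 + 28.6667 = 119.0467

119.0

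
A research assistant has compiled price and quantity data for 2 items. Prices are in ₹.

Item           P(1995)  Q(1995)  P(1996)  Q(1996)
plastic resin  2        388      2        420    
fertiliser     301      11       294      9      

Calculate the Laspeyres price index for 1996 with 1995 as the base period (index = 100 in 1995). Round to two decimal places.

Laspeyres price index uses base-period quantities as weights.
ΣP(1996)·Q(1995) = 2×388 + 294×11 = 776 + 3234 = 4010
ΣP(1995)·Q(1995) = 2×388 + 301×11 = 776 + 3311 = 4087
Index = 4010 / 4087 × 100 = 98.1160

98.12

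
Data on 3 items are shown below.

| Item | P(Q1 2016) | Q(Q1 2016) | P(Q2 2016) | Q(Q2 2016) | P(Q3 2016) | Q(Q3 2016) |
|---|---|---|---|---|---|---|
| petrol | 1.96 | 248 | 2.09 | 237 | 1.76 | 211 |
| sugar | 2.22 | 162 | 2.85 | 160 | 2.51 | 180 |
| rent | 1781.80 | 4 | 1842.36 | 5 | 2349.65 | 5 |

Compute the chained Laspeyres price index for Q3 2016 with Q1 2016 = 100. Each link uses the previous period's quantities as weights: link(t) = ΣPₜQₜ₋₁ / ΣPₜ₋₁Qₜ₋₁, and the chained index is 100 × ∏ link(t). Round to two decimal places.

Link Q1 2016→Q2 2016:
ΣP(Q2 2016)Q(Q1 2016) = 2.09×248 + 2.85×162 + 1842.36×4 = 518.32 + 461.7 + 7369.44 = 8349.46
ΣP(Q1 2016)Q(Q1 2016) = 1.96×248 + 2.22×162 + 1781.80×4 = 486.08 + 359.64 + 7127.2 = 7972.92
link = 8349.46/7972.92 = 1.047227
Link Q2 2016→Q3 2016:
ΣP(Q3 2016)Q(Q2 2016) = 1.76×237 + 2.51×160 + 2349.65×5 = 417.12 + 401.6 + 11748.25 = 12566.97
ΣP(Q2 2016)Q(Q2 2016) = 2.09×237 + 2.85×160 + 1842.36×5 = 495.33 + 456 + 9211.8 = 10163.13
link = 12566.97/10163.13 = 1.236526
Chained index = 100 × 1.047227 × 1.236526 = 129.4923

129.49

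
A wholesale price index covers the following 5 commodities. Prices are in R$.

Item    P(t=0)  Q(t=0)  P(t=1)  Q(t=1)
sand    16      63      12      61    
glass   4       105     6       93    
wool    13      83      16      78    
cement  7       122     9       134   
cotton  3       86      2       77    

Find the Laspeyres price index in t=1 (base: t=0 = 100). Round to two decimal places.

Laspeyres price index uses base-period quantities as weights.
ΣP(t=1)·Q(t=0) = 12×63 + 6×105 + 16×83 + 9×122 + 2×86 = 756 + 630 + 1328 + 1098 + 172 = 3984
ΣP(t=0)·Q(t=0) = 16×63 + 4×105 + 13×83 + 7×122 + 3×86 = 1008 + 420 + 1079 + 854 + 258 = 3619
Index = 3984 / 3619 × 100 = 110.0857

110.09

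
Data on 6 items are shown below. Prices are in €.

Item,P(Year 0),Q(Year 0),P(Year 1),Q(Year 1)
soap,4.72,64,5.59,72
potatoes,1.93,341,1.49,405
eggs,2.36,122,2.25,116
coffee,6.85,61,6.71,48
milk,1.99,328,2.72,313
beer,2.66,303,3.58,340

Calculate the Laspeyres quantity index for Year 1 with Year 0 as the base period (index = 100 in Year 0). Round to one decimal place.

Laspeyres quantity index uses base-period prices as weights.
ΣP(Year 0)·Q(Year 1) = 4.72×72 + 1.93×405 + 2.36×116 + 6.85×48 + 1.99×313 + 2.66×340 = 339.84 + 781.65 + 273.76 + 328.8 + 622.87 + 904.4 = 3251.32
ΣP(Year 0)·Q(Year 0) = 4.72×64 + 1.93×341 + 2.36×122 + 6.85×61 + 1.99×328 + 2.66×303 = 302.08 + 658.13 + 287.92 + 417.85 + 652.72 + 805.98 = 3124.68
Index = 3251.32 / 3124.68 × 100 = 104.0529

104.1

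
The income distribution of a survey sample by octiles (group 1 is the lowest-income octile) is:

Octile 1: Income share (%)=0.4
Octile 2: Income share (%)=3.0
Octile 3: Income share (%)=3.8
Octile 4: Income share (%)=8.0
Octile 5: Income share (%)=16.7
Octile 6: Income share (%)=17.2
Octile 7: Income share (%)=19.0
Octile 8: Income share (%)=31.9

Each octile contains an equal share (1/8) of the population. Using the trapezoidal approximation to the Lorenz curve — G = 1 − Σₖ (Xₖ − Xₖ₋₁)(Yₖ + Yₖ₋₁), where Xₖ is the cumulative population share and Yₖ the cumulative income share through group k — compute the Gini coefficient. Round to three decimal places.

0.437

Cumulative income shares Yₖ: 0.0040, 0.0340, 0.0720, 0.1520, 0.3190, 0.4910, 0.6810, 1.0000
Σ (Xₖ−Xₖ₋₁)(Yₖ+Yₖ₋₁) = (1/8)(0.0040+0.0000) + (1/8)(0.0340+0.0040) + (1/8)(0.0720+0.0340) + (1/8)(0.1520+0.0720) + (1/8)(0.3190+0.1520) + (1/8)(0.4910+0.3190) + (1/8)(0.6810+0.4910) + (1/8)(1.0000+0.6810)
  = 0.0005 + 0.0048 + 0.0133 + 0.0280 + 0.0589 + 0.1013 + 0.1465 + 0.2101 = 0.5633
G = 1 − 0.5633 = 0.4367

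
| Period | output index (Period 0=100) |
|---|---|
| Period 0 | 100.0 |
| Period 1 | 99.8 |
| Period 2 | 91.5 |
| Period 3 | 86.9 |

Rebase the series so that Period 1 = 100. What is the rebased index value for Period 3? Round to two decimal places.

87.07

Rebased(Period 3) = 86.9 / 99.8 × 100 = 87.0741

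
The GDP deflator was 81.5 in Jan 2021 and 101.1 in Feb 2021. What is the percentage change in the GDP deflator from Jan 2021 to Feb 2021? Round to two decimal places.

24.05%

Change = (101.1 − 81.5) / 81.5 × 100
       = 19.6 / 81.5 × 100 = 24.0491%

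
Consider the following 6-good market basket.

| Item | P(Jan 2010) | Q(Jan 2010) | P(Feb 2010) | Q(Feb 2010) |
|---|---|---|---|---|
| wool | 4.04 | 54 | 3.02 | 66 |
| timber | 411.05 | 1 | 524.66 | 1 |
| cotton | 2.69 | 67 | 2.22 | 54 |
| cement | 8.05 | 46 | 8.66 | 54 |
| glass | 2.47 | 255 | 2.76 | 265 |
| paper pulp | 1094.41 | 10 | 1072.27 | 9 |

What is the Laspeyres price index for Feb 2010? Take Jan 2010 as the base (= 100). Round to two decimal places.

Laspeyres price index uses base-period quantities as weights.
ΣP(Feb 2010)·Q(Jan 2010) = 3.02×54 + 524.66×1 + 2.22×67 + 8.66×46 + 2.76×255 + 1072.27×10 = 163.08 + 524.66 + 148.74 + 398.36 + 703.8 + 10722.7 = 12661.34
ΣP(Jan 2010)·Q(Jan 2010) = 4.04×54 + 411.05×1 + 2.69×67 + 8.05×46 + 2.47×255 + 1094.41×10 = 218.16 + 411.05 + 180.23 + 370.3 + 629.85 + 10944.1 = 12753.69
Index = 12661.34 / 12753.69 × 100 = 99.2759

99.28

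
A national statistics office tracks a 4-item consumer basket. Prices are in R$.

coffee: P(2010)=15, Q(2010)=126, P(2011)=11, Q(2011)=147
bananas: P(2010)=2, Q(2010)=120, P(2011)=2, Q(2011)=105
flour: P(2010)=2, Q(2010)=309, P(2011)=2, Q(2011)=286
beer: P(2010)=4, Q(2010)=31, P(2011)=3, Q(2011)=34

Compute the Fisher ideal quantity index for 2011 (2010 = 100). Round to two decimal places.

Laspeyres component (base-period weights):
ΣP(2010)Q(2011) = 15×147 + 2×105 + 2×286 + 4×34 = 2205 + 210 + 572 + 136 = 3123
ΣP(2010)Q(2010) = 15×126 + 2×120 + 2×309 + 4×31 = 1890 + 240 + 618 + 124 = 2872
L = 3123 / 2872 × 100 = 108.7396
Paasche component (current-period weights):
ΣP(2011)Q(2011) = 11×147 + 2×105 + 2×286 + 3×34 = 1617 + 210 + 572 + 102 = 2501
ΣP(2011)Q(2010) = 11×126 + 2×120 + 2×309 + 3×31 = 1386 + 240 + 618 + 93 = 2337
P = 2501 / 2337 × 100 = 107.0175
Fisher = √(L × P) = √(108.7396 × 107.0175) = 107.8751

107.88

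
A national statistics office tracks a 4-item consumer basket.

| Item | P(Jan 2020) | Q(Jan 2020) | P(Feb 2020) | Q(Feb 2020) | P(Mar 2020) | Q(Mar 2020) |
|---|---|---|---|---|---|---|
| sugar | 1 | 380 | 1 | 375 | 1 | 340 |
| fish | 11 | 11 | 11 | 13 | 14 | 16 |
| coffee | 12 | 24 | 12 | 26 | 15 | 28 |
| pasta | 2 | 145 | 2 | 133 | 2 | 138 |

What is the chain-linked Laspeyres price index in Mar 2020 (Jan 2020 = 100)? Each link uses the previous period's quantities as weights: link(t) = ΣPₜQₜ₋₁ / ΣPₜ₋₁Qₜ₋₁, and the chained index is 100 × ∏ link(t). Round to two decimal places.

Link Jan 2020→Feb 2020:
ΣP(Feb 2020)Q(Jan 2020) = 1×380 + 11×11 + 12×24 + 2×145 = 380 + 121 + 288 + 290 = 1079
ΣP(Jan 2020)Q(Jan 2020) = 1×380 + 11×11 + 12×24 + 2×145 = 380 + 121 + 288 + 290 = 1079
link = 1079/1079 = 1.000000
Link Feb 2020→Mar 2020:
ΣP(Mar 2020)Q(Feb 2020) = 1×375 + 14×13 + 15×26 + 2×133 = 375 + 182 + 390 + 266 = 1213
ΣP(Feb 2020)Q(Feb 2020) = 1×375 + 11×13 + 12×26 + 2×133 = 375 + 143 + 312 + 266 = 1096
link = 1213/1096 = 1.106752
Chained index = 100 × 1.000000 × 1.106752 = 110.6752

110.68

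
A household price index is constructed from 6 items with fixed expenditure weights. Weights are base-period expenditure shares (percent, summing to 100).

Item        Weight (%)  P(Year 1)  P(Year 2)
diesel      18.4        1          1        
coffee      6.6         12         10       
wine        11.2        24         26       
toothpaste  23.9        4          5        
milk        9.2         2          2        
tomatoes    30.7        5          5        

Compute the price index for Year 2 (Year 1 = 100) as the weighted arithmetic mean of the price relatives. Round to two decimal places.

105.81

diesel: 18.4 × (1/1) = 18.4 × 1.000000 = 18.4000
coffee: 6.6 × (10/12) = 6.6 × 0.833333 = 5.5000
wine: 11.2 × (26/24) = 11.2 × 1.083333 = 12.1333
toothpaste: 23.9 × (5/4) = 23.9 × 1.250000 = 29.8750
milk: 9.2 × (2/2) = 9.2 × 1.000000 = 9.2000
tomatoes: 30.7 × (5/5) = 30.7 × 1.000000 = 30.7000
Index = Σ wᵢ·(p₁ᵢ/p₀ᵢ) = 18.4000 + 5.5000 + 12.1333 + 29.8750 + 9.2000 + 30.7000 = 105.8083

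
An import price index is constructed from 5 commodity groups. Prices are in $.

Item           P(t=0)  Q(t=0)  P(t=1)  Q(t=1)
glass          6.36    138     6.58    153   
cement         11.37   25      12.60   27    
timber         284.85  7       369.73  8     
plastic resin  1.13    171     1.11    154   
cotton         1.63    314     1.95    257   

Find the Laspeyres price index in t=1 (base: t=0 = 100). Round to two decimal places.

119.49

Laspeyres price index uses base-period quantities as weights.
ΣP(t=1)·Q(t=0) = 6.58×138 + 12.60×25 + 369.73×7 + 1.11×171 + 1.95×314 = 908.04 + 315 + 2588.11 + 189.81 + 612.3 = 4613.26
ΣP(t=0)·Q(t=0) = 6.36×138 + 11.37×25 + 284.85×7 + 1.13×171 + 1.63×314 = 877.68 + 284.25 + 1993.95 + 193.23 + 511.82 = 3860.93
Index = 4613.26 / 3860.93 × 100 = 119.4857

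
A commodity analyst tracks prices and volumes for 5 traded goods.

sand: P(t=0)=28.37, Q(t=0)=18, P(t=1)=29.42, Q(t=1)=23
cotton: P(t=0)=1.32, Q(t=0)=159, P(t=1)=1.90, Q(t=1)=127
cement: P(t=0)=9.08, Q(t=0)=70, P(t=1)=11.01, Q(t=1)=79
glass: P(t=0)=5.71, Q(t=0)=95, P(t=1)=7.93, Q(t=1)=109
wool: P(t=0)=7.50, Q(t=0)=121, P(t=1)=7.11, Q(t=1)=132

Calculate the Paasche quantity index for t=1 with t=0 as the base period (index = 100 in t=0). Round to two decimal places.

Paasche quantity index uses current-period prices as weights.
ΣP(t=1)·Q(t=1) = 29.42×23 + 1.90×127 + 11.01×79 + 7.93×109 + 7.11×132 = 676.66 + 241.3 + 869.79 + 864.37 + 938.52 = 3590.64
ΣP(t=1)·Q(t=0) = 29.42×18 + 1.90×159 + 11.01×70 + 7.93×95 + 7.11×121 = 529.56 + 302.1 + 770.7 + 753.35 + 860.31 = 3216.02
Index = 3590.64 / 3216.02 × 100 = 111.6486

111.65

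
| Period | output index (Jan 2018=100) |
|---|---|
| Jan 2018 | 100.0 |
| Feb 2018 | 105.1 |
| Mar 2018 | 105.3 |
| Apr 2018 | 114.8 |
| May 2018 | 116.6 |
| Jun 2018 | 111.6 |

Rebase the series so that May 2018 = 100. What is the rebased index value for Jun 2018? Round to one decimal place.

95.7

Rebased(Jun 2018) = 111.6 / 116.6 × 100 = 95.7118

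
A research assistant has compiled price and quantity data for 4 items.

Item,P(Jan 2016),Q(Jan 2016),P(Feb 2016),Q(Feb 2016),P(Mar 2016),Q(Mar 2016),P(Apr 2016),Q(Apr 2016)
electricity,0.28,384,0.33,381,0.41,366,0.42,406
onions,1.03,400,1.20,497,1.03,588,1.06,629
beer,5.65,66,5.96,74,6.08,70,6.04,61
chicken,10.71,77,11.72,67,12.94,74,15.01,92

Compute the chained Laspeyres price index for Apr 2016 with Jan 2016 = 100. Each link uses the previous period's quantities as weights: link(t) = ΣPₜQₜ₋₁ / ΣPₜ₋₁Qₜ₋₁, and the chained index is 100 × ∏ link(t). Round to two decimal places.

Link Jan 2016→Feb 2016:
ΣP(Feb 2016)Q(Jan 2016) = 0.33×384 + 1.20×400 + 5.96×66 + 11.72×77 = 126.72 + 480 + 393.36 + 902.44 = 1902.52
ΣP(Jan 2016)Q(Jan 2016) = 0.28×384 + 1.03×400 + 5.65×66 + 10.71×77 = 107.52 + 412 + 372.9 + 824.67 = 1717.09
link = 1902.52/1717.09 = 1.107991
Link Feb 2016→Mar 2016:
ΣP(Mar 2016)Q(Feb 2016) = 0.41×381 + 1.03×497 + 6.08×74 + 12.94×67 = 156.21 + 511.91 + 449.92 + 866.98 = 1985.02
ΣP(Feb 2016)Q(Feb 2016) = 0.33×381 + 1.20×497 + 5.96×74 + 11.72×67 = 125.73 + 596.4 + 441.04 + 785.24 = 1948.41
link = 1985.02/1948.41 = 1.018790
Link Mar 2016→Apr 2016:
ΣP(Apr 2016)Q(Mar 2016) = 0.42×366 + 1.06×588 + 6.04×70 + 15.01×74 = 153.72 + 623.28 + 422.8 + 1110.74 = 2310.54
ΣP(Mar 2016)Q(Mar 2016) = 0.41×366 + 1.03×588 + 6.08×70 + 12.94×74 = 150.06 + 605.64 + 425.6 + 957.56 = 2138.86
link = 2310.54/2138.86 = 1.080267
Chained index = 100 × 1.107991 × 1.018790 × 1.080267 = 121.9416

121.94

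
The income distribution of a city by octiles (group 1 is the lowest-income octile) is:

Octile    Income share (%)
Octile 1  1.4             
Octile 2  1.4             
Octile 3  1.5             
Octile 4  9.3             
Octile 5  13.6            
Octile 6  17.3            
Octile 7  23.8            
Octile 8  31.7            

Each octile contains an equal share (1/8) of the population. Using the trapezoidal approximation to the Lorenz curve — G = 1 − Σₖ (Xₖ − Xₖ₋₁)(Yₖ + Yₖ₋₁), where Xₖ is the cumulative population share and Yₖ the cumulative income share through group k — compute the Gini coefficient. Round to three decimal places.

Cumulative income shares Yₖ: 0.0140, 0.0280, 0.0430, 0.1360, 0.2720, 0.4450, 0.6830, 1.0000
Σ (Xₖ−Xₖ₋₁)(Yₖ+Yₖ₋₁) = (1/8)(0.0140+0.0000) + (1/8)(0.0280+0.0140) + (1/8)(0.0430+0.0280) + (1/8)(0.1360+0.0430) + (1/8)(0.2720+0.1360) + (1/8)(0.4450+0.2720) + (1/8)(0.6830+0.4450) + (1/8)(1.0000+0.6830)
  = 0.0017 + 0.0052 + 0.0089 + 0.0224 + 0.0510 + 0.0896 + 0.1410 + 0.2104 = 0.5302
G = 1 − 0.5302 = 0.4698

0.470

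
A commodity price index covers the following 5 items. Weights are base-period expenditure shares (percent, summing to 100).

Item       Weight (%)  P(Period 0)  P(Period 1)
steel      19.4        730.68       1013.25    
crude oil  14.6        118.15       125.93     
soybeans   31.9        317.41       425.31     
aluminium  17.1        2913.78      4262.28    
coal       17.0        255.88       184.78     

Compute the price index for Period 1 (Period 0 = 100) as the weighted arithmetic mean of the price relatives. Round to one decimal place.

steel: 19.4 × (1013.25/730.68) = 19.4 × 1.386722 = 26.9024
crude oil: 14.6 × (125.93/118.15) = 14.6 × 1.065848 = 15.5614
soybeans: 31.9 × (425.31/317.41) = 31.9 × 1.339939 = 42.7441
aluminium: 17.1 × (4262.28/2913.78) = 17.1 × 1.462801 = 25.0139
coal: 17.0 × (184.78/255.88) = 17.0 × 0.722135 = 12.2763
Index = Σ wᵢ·(p₁ᵢ/p₀ᵢ) = 26.9024 + 15.5614 + 42.7441 + 25.0139 + 12.2763 = 122.4980

122.5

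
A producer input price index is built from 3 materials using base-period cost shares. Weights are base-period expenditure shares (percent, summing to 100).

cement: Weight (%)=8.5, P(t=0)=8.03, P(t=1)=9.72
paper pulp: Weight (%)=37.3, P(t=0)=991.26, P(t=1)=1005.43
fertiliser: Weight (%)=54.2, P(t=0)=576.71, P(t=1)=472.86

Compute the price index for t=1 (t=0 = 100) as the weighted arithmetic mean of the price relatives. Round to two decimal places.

cement: 8.5 × (9.72/8.03) = 8.5 × 1.210461 = 10.2889
paper pulp: 37.3 × (1005.43/991.26) = 37.3 × 1.014295 = 37.8332
fertiliser: 54.2 × (472.86/576.71) = 54.2 × 0.819927 = 44.4400
Index = Σ wᵢ·(p₁ᵢ/p₀ᵢ) = 10.2889 + 37.8332 + 44.4400 = 92.5622

92.56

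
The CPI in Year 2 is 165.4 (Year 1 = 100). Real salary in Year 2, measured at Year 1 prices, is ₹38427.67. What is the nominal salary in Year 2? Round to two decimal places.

63559.37

Nominal = Real × (Index/100) = 38427.67 × (165.4/100)
        = 38427.67 × 1.654 = 63559.3662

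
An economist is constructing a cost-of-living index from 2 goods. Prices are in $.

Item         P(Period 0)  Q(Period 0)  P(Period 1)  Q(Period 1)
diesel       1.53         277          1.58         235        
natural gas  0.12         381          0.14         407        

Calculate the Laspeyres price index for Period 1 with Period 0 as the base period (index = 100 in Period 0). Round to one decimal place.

104.6

Laspeyres price index uses base-period quantities as weights.
ΣP(Period 1)·Q(Period 0) = 1.58×277 + 0.14×381 = 437.66 + 53.34 = 491
ΣP(Period 0)·Q(Period 0) = 1.53×277 + 0.12×381 = 423.81 + 45.72 = 469.53
Index = 491 / 469.53 × 100 = 104.5727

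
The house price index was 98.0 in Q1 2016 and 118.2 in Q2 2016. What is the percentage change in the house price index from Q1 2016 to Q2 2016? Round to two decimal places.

Change = (118.2 − 98.0) / 98.0 × 100
       = 20.2 / 98.0 × 100 = 20.6122%

20.61%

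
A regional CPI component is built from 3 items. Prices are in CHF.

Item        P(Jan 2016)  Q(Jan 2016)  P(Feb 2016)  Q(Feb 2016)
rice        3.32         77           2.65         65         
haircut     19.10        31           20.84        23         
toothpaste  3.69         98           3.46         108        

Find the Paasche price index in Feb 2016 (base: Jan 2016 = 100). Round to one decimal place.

Paasche price index uses current-period quantities as weights.
ΣP(Feb 2016)·Q(Feb 2016) = 2.65×65 + 20.84×23 + 3.46×108 = 172.25 + 479.32 + 373.68 = 1025.25
ΣP(Jan 2016)·Q(Feb 2016) = 3.32×65 + 19.10×23 + 3.69×108 = 215.8 + 439.3 + 398.52 = 1053.62
Index = 1025.25 / 1053.62 × 100 = 97.3074

97.3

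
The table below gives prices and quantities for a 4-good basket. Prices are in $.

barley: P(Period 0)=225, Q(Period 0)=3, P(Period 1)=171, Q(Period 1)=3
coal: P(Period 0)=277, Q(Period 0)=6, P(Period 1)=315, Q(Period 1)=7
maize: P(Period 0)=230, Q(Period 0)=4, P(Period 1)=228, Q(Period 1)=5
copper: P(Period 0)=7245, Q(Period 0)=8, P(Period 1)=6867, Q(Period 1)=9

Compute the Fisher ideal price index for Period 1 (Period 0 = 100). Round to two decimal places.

Laspeyres component (base-period weights):
ΣP(Period 1)Q(Period 0) = 171×3 + 315×6 + 228×4 + 6867×8 = 513 + 1890 + 912 + 54936 = 58251
ΣP(Period 0)Q(Period 0) = 225×3 + 277×6 + 230×4 + 7245×8 = 675 + 1662 + 920 + 57960 = 61217
L = 58251 / 61217 × 100 = 95.1549
Paasche component (current-period weights):
ΣP(Period 1)Q(Period 1) = 171×3 + 315×7 + 228×5 + 6867×9 = 513 + 2205 + 1140 + 61803 = 65661
ΣP(Period 0)Q(Period 1) = 225×3 + 277×7 + 230×5 + 7245×9 = 675 + 1939 + 1150 + 65205 = 68969
P = 65661 / 68969 × 100 = 95.2036
Fisher = √(L × P) = √(95.1549 × 95.2036) = 95.1793

95.18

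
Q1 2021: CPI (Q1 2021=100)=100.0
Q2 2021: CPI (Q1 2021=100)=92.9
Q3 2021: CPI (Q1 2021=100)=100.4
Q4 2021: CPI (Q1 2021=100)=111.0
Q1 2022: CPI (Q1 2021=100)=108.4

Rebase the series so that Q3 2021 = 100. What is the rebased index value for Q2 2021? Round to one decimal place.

Rebased(Q2 2021) = 92.9 / 100.4 × 100 = 92.5299

92.5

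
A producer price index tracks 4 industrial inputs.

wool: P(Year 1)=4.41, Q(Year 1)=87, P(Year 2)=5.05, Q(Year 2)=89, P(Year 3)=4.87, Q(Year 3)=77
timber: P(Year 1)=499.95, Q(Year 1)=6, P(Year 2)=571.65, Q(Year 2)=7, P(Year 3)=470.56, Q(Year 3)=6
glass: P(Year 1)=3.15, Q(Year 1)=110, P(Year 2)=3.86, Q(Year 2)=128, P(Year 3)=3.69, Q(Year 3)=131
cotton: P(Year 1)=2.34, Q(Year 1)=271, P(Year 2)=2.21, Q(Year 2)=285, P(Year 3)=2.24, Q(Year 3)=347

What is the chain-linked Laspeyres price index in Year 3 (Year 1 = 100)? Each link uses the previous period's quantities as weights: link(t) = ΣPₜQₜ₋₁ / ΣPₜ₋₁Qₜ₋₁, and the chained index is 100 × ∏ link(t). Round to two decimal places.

Link Year 1→Year 2:
ΣP(Year 2)Q(Year 1) = 5.05×87 + 571.65×6 + 3.86×110 + 2.21×271 = 439.35 + 3429.9 + 424.6 + 598.91 = 4892.76
ΣP(Year 1)Q(Year 1) = 4.41×87 + 499.95×6 + 3.15×110 + 2.34×271 = 383.67 + 2999.7 + 346.5 + 634.14 = 4364.01
link = 4892.76/4364.01 = 1.121162
Link Year 2→Year 3:
ΣP(Year 3)Q(Year 2) = 4.87×89 + 470.56×7 + 3.69×128 + 2.24×285 = 433.43 + 3293.92 + 472.32 + 638.4 = 4838.07
ΣP(Year 2)Q(Year 2) = 5.05×89 + 571.65×7 + 3.86×128 + 2.21×285 = 449.45 + 4001.55 + 494.08 + 629.85 = 5574.93
link = 4838.07/5574.93 = 0.867826
Chained index = 100 × 1.121162 × 0.867826 = 97.2973

97.30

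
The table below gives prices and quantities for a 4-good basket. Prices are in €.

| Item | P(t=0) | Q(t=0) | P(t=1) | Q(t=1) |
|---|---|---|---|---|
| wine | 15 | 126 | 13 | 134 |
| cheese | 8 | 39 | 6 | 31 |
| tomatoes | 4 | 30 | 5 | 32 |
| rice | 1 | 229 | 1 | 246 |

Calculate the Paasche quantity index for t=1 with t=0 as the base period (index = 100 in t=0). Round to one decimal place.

Paasche quantity index uses current-period prices as weights.
ΣP(t=1)·Q(t=1) = 13×134 + 6×31 + 5×32 + 1×246 = 1742 + 186 + 160 + 246 = 2334
ΣP(t=1)·Q(t=0) = 13×126 + 6×39 + 5×30 + 1×229 = 1638 + 234 + 150 + 229 = 2251
Index = 2334 / 2251 × 100 = 103.6873

103.7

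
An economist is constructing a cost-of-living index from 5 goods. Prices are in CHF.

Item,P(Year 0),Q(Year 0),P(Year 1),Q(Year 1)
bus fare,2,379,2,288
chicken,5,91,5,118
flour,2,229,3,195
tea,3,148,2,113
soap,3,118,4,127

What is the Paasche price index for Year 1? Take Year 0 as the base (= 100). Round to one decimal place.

109.2

Paasche price index uses current-period quantities as weights.
ΣP(Year 1)·Q(Year 1) = 2×288 + 5×118 + 3×195 + 2×113 + 4×127 = 576 + 590 + 585 + 226 + 508 = 2485
ΣP(Year 0)·Q(Year 1) = 2×288 + 5×118 + 2×195 + 3×113 + 3×127 = 576 + 590 + 390 + 339 + 381 = 2276
Index = 2485 / 2276 × 100 = 109.1828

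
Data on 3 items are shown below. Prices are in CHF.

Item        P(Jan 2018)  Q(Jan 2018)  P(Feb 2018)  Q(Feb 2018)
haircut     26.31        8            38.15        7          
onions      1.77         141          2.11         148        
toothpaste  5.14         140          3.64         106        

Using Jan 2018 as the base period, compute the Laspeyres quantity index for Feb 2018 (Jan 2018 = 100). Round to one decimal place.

Laspeyres quantity index uses base-period prices as weights.
ΣP(Jan 2018)·Q(Feb 2018) = 26.31×7 + 1.77×148 + 5.14×106 = 184.17 + 261.96 + 544.84 = 990.97
ΣP(Jan 2018)·Q(Jan 2018) = 26.31×8 + 1.77×141 + 5.14×140 = 210.48 + 249.57 + 719.6 = 1179.65
Index = 990.97 / 1179.65 × 100 = 84.0054

84.0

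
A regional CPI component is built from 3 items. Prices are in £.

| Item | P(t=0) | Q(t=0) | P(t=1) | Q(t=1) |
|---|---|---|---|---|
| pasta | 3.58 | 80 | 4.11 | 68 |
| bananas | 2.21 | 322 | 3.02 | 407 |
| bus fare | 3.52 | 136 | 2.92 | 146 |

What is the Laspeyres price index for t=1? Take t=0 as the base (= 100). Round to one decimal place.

Laspeyres price index uses base-period quantities as weights.
ΣP(t=1)·Q(t=0) = 4.11×80 + 3.02×322 + 2.92×136 = 328.8 + 972.44 + 397.12 = 1698.36
ΣP(t=0)·Q(t=0) = 3.58×80 + 2.21×322 + 3.52×136 = 286.4 + 711.62 + 478.72 = 1476.74
Index = 1698.36 / 1476.74 × 100 = 115.0074

115.0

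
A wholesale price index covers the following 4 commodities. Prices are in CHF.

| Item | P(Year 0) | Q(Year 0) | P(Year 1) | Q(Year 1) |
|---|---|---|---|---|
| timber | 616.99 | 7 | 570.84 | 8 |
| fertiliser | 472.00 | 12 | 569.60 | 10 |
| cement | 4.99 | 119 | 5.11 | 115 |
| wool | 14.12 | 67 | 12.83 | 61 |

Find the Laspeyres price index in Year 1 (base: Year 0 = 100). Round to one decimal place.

106.7

Laspeyres price index uses base-period quantities as weights.
ΣP(Year 1)·Q(Year 0) = 570.84×7 + 569.60×12 + 5.11×119 + 12.83×67 = 3995.88 + 6835.2 + 608.09 + 859.61 = 12298.78
ΣP(Year 0)·Q(Year 0) = 616.99×7 + 472.00×12 + 4.99×119 + 14.12×67 = 4318.93 + 5664 + 593.81 + 946.04 = 11522.78
Index = 12298.78 / 11522.78 × 100 = 106.7345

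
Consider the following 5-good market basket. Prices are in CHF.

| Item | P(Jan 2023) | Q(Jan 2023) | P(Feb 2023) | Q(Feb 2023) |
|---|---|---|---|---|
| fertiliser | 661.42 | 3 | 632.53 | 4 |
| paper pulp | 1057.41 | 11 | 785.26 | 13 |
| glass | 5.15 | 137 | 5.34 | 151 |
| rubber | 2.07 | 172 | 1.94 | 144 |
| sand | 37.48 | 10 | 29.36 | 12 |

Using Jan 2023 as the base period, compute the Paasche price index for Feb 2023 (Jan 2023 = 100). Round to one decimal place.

79.1

Paasche price index uses current-period quantities as weights.
ΣP(Feb 2023)·Q(Feb 2023) = 632.53×4 + 785.26×13 + 5.34×151 + 1.94×144 + 29.36×12 = 2530.12 + 10208.38 + 806.34 + 279.36 + 352.32 = 14176.52
ΣP(Jan 2023)·Q(Feb 2023) = 661.42×4 + 1057.41×13 + 5.15×151 + 2.07×144 + 37.48×12 = 2645.68 + 13746.33 + 777.65 + 298.08 + 449.76 = 17917.5
Index = 14176.52 / 17917.5 × 100 = 79.1211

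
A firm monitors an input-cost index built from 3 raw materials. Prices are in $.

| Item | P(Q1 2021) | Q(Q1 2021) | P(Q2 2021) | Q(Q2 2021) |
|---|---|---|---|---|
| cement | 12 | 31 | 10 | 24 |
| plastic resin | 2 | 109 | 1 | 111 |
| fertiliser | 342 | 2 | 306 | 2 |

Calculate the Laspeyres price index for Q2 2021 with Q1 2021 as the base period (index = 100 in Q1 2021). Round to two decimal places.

80.93

Laspeyres price index uses base-period quantities as weights.
ΣP(Q2 2021)·Q(Q1 2021) = 10×31 + 1×109 + 306×2 = 310 + 109 + 612 = 1031
ΣP(Q1 2021)·Q(Q1 2021) = 12×31 + 2×109 + 342×2 = 372 + 218 + 684 = 1274
Index = 1031 / 1274 × 100 = 80.9262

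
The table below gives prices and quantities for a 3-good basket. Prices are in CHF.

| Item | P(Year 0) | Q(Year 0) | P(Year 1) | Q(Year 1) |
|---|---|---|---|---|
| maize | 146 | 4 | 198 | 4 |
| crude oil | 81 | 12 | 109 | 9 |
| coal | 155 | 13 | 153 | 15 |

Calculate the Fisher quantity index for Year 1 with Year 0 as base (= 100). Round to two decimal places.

100.67

Laspeyres component (base-period weights):
ΣP(Year 0)Q(Year 1) = 146×4 + 81×9 + 155×15 = 584 + 729 + 2325 = 3638
ΣP(Year 0)Q(Year 0) = 146×4 + 81×12 + 155×13 = 584 + 972 + 2015 = 3571
L = 3638 / 3571 × 100 = 101.8762
Paasche component (current-period weights):
ΣP(Year 1)Q(Year 1) = 198×4 + 109×9 + 153×15 = 792 + 981 + 2295 = 4068
ΣP(Year 1)Q(Year 0) = 198×4 + 109×12 + 153×13 = 792 + 1308 + 1989 = 4089
P = 4068 / 4089 × 100 = 99.4864
Fisher = √(L × P) = √(101.8762 × 99.4864) = 100.6742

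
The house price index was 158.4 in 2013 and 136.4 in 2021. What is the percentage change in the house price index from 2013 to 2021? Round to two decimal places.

Change = (136.4 − 158.4) / 158.4 × 100
       = -22.0 / 158.4 × 100 = -13.8889%

-13.89%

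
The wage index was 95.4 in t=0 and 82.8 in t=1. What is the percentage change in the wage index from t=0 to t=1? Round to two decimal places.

-13.21%

Change = (82.8 − 95.4) / 95.4 × 100
       = -12.6 / 95.4 × 100 = -13.2075%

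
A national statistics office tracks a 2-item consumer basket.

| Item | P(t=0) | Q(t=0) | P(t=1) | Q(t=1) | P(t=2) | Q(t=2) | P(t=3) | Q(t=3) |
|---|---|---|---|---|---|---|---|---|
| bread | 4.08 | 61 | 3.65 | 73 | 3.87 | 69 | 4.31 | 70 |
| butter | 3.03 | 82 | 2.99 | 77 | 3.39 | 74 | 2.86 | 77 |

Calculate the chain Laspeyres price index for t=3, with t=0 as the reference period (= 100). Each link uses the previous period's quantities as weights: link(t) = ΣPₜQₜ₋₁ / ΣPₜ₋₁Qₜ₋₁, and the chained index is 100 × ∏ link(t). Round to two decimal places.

Link t=0→t=1:
ΣP(t=1)Q(t=0) = 3.65×61 + 2.99×82 = 222.65 + 245.18 = 467.83
ΣP(t=0)Q(t=0) = 4.08×61 + 3.03×82 = 248.88 + 248.46 = 497.34
link = 467.83/497.34 = 0.940664
Link t=1→t=2:
ΣP(t=2)Q(t=1) = 3.87×73 + 3.39×77 = 282.51 + 261.03 = 543.54
ΣP(t=1)Q(t=1) = 3.65×73 + 2.99×77 = 266.45 + 230.23 = 496.68
link = 543.54/496.68 = 1.094346
Link t=2→t=3:
ΣP(t=3)Q(t=2) = 4.31×69 + 2.86×74 = 297.39 + 211.64 = 509.03
ΣP(t=2)Q(t=2) = 3.87×69 + 3.39×74 = 267.03 + 250.86 = 517.89
link = 509.03/517.89 = 0.982892
Chained index = 100 × 0.940664 × 1.094346 × 0.982892 = 101.1802

101.18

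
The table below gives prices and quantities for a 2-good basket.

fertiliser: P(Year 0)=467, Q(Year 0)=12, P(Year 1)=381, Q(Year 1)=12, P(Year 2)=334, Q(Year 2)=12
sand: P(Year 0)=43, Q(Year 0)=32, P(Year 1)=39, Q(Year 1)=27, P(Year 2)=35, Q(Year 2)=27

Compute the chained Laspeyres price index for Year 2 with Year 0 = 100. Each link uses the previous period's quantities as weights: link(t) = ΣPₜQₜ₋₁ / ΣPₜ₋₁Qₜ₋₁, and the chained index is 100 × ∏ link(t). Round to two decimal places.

Link Year 0→Year 1:
ΣP(Year 1)Q(Year 0) = 381×12 + 39×32 = 4572 + 1248 = 5820
ΣP(Year 0)Q(Year 0) = 467×12 + 43×32 = 5604 + 1376 = 6980
link = 5820/6980 = 0.833811
Link Year 1→Year 2:
ΣP(Year 2)Q(Year 1) = 334×12 + 35×27 = 4008 + 945 = 4953
ΣP(Year 1)Q(Year 1) = 381×12 + 39×27 = 4572 + 1053 = 5625
link = 4953/5625 = 0.880533
Chained index = 100 × 0.833811 × 0.880533 = 73.4198

73.42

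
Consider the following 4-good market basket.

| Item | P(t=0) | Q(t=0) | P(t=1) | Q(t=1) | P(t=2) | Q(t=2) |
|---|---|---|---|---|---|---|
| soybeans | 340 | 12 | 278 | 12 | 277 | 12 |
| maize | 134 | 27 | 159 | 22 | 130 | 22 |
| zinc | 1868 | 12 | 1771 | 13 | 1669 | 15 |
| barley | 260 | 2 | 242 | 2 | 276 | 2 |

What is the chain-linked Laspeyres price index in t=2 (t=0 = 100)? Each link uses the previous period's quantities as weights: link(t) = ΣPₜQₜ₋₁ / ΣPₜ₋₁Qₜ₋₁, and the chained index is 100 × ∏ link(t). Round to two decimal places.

Link t=0→t=1:
ΣP(t=1)Q(t=0) = 278×12 + 159×27 + 1771×12 + 242×2 = 3336 + 4293 + 21252 + 484 = 29365
ΣP(t=0)Q(t=0) = 340×12 + 134×27 + 1868×12 + 260×2 = 4080 + 3618 + 22416 + 520 = 30634
link = 29365/30634 = 0.958575
Link t=1→t=2:
ΣP(t=2)Q(t=1) = 277×12 + 130×22 + 1669×13 + 276×2 = 3324 + 2860 + 21697 + 552 = 28433
ΣP(t=1)Q(t=1) = 278×12 + 159×22 + 1771×13 + 242×2 = 3336 + 3498 + 23023 + 484 = 30341
link = 28433/30341 = 0.937115
Chained index = 100 × 0.958575 × 0.937115 = 89.8295

89.83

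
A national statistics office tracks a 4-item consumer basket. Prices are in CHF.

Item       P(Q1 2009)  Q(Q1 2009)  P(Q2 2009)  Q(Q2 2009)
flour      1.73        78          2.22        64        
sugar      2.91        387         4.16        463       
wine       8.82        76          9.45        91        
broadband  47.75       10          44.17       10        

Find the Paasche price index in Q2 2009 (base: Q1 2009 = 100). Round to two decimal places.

123.07

Paasche price index uses current-period quantities as weights.
ΣP(Q2 2009)·Q(Q2 2009) = 2.22×64 + 4.16×463 + 9.45×91 + 44.17×10 = 142.08 + 1926.08 + 859.95 + 441.7 = 3369.81
ΣP(Q1 2009)·Q(Q2 2009) = 1.73×64 + 2.91×463 + 8.82×91 + 47.75×10 = 110.72 + 1347.33 + 802.62 + 477.5 = 2738.17
Index = 3369.81 / 2738.17 × 100 = 123.0680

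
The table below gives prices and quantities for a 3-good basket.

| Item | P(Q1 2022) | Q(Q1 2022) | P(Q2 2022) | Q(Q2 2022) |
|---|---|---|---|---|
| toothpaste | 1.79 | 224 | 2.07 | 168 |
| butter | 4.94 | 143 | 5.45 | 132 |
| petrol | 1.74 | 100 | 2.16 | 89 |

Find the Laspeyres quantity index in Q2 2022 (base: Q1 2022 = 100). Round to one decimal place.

Laspeyres quantity index uses base-period prices as weights.
ΣP(Q1 2022)·Q(Q2 2022) = 1.79×168 + 4.94×132 + 1.74×89 = 300.72 + 652.08 + 154.86 = 1107.66
ΣP(Q1 2022)·Q(Q1 2022) = 1.79×224 + 4.94×143 + 1.74×100 = 400.96 + 706.42 + 174 = 1281.38
Index = 1107.66 / 1281.38 × 100 = 86.4427

86.4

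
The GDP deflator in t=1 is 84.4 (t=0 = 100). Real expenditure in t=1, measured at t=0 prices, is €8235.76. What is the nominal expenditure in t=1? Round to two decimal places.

6950.98

Nominal = Real × (Index/100) = 8235.76 × (84.4/100)
        = 8235.76 × 0.844 = 6950.9814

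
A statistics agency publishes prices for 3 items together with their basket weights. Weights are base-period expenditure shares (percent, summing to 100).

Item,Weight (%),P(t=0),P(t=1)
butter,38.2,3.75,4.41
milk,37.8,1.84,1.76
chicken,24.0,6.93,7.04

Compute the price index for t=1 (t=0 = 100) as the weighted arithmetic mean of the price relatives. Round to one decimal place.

butter: 38.2 × (4.41/3.75) = 38.2 × 1.176000 = 44.9232
milk: 37.8 × (1.76/1.84) = 37.8 × 0.956522 = 36.1565
chicken: 24.0 × (7.04/6.93) = 24.0 × 1.015873 = 24.3810
Index = Σ wᵢ·(p₁ᵢ/p₀ᵢ) = 44.9232 + 36.1565 + 24.3810 = 105.4607

105.5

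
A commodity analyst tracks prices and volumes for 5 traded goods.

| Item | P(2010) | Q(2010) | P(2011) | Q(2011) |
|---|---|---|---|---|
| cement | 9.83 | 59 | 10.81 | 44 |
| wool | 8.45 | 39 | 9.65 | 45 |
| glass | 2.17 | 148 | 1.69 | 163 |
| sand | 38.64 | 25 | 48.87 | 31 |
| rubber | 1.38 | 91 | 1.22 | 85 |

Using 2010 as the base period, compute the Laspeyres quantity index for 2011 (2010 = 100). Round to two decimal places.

106.86

Laspeyres quantity index uses base-period prices as weights.
ΣP(2010)·Q(2011) = 9.83×44 + 8.45×45 + 2.17×163 + 38.64×31 + 1.38×85 = 432.52 + 380.25 + 353.71 + 1197.84 + 117.3 = 2481.62
ΣP(2010)·Q(2010) = 9.83×59 + 8.45×39 + 2.17×148 + 38.64×25 + 1.38×91 = 579.97 + 329.55 + 321.16 + 966 + 125.58 = 2322.26
Index = 2481.62 / 2322.26 × 100 = 106.8623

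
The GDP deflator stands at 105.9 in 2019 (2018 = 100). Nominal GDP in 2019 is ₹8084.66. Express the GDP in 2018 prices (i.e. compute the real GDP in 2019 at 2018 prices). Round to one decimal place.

7634.2

Real = Nominal ÷ (Index/100) = 8084.66 ÷ (105.9/100)
     = 8084.66 ÷ 1.059 = 7634.2398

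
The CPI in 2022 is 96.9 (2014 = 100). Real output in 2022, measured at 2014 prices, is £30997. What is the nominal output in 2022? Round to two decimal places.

30036.09

Nominal = Real × (Index/100) = 30997 × (96.9/100)
        = 30997 × 0.969 = 30036.0930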